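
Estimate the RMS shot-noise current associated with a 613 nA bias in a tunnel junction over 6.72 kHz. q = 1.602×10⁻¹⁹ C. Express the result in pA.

36.3 pA

I_n = √(2qI·B)
2qI·B = 2 × 1.602×10⁻¹⁹ × 6.13×10⁻⁷ × 6.72×10³ = 1.32×10⁻²¹ A²
I_n = √(1.32×10⁻²¹) = 3.63×10⁻¹¹ A = 36.3 pA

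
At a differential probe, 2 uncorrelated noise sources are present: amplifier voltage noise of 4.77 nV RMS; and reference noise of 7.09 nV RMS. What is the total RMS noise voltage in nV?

Uncorrelated sources add in power (mean-square): V_tot = √(ΣV_i²)
V_tot = √[(4.77×10⁻⁹)² + (7.09×10⁻⁹)²] = 8.55×10⁻⁹ V = 8.55 nV

8.55 nV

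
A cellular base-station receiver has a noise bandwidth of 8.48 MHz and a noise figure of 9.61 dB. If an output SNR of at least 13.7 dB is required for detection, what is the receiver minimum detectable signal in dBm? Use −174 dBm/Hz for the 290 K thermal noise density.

Sensitivity = −174 + 10 log₁₀(B) + NF + SNR_min
= −174 + 69.28 + 9.61 + 13.7
= −81.41 dBm → −81.4 dBm

−81.4 dBm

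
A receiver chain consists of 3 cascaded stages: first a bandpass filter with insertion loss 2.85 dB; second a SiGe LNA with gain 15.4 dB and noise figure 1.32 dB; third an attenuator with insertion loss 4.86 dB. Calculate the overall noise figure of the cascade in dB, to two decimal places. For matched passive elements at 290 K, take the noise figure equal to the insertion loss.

4.36 dB

Convert to linear (a loss of L dB is a gain of −L dB): F_i = 10^(NF_i/10), G_i = 10^(G_i,dB/10)
  Stage 1: F_1 = 10^(2.85/10) = 1.928, G_1 = 10^(−2.85/10) = 0.5188
  Stage 2: F_2 = 10^(1.32/10) = 1.355, G_2 = 10^(15.4/10) = 34.67
  Stage 3: F_3 = 10^(4.86/10) = 3.062, G_3 = 10^(−4.86/10) = 0.3266
Friis cascade:
  F = 1.928 + (1.355 − 1)/0.5188 + (3.062 − 1)/17.99 = 2.727
NF = 10 log₁₀(2.727) = 4.36 dB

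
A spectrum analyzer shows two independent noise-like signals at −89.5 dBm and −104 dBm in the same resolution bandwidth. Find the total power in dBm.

Convert to linear, add, convert back:
P₁ = 1.12×10⁻¹² W, P₂ = 3.98×10⁻¹⁴ W
P_tot = 1.16×10⁻¹² W → 10 log₁₀(P_tot / 10⁻³) = −89.3 dBm

−89.3 dBm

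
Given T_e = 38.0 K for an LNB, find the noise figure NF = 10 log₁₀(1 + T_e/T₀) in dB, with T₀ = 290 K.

0.535 dB

F = 1 + T_e/T₀ = 1 + 38.0/290 = 1.13103
NF = 10 log₁₀(1.13103) = 0.535 dB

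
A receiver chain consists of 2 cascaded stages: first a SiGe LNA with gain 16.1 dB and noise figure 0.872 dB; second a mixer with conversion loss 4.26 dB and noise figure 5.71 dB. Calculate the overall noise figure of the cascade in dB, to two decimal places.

Convert to linear (a loss of L dB is a gain of −L dB): F_i = 10^(NF_i/10), G_i = 10^(G_i,dB/10)
  Stage 1: F_1 = 10^(0.872/10) = 1.222, G_1 = 10^(16.1/10) = 40.74
  Stage 2: F_2 = 10^(5.71/10) = 3.724, G_2 = 10^(−4.26/10) = 0.3750
Friis cascade:
  F = 1.222 + (3.724 − 1)/40.74 = 1.289
NF = 10 log₁₀(1.289) = 1.10 dB

1.10 dB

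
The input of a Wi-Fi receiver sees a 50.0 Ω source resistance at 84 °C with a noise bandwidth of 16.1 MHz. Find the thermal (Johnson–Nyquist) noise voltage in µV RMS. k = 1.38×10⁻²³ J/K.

3.98 µV

T = 84 °C + 273.15 = 357.15 K
V_n = √(4kTRB)
4kTRB = 4 × 1.38×10⁻²³ × 357.15 × 5.00×10¹ × 1.61×10⁷ = 1.59×10⁻¹¹ V²
V_n = √(1.59×10⁻¹¹) = 3.98×10⁻⁶ V = 3.98 µV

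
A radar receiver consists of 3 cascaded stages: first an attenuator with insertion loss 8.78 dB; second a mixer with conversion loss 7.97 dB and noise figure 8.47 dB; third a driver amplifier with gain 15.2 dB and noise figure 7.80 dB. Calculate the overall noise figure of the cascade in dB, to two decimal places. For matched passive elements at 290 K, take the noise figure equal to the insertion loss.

24.64 dB

Convert to linear (a loss of L dB is a gain of −L dB): F_i = 10^(NF_i/10), G_i = 10^(G_i,dB/10)
  Stage 1: F_1 = 10^(8.78/10) = 7.551, G_1 = 10^(−8.78/10) = 0.1324
  Stage 2: F_2 = 10^(8.47/10) = 7.031, G_2 = 10^(−7.97/10) = 0.1596
  Stage 3: F_3 = 10^(7.80/10) = 6.026, G_3 = 10^(15.2/10) = 33.11
Friis cascade:
  F = 7.551 + (7.031 − 1)/0.1324 + (6.026 − 1)/0.02113 = 290.9
NF = 10 log₁₀(290.9) = 24.64 dB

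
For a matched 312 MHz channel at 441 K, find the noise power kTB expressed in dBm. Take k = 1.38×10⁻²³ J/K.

−87.2 dBm

P_n = kTB = 1.38×10⁻²³ × 441 × 3.12×10⁸ = 1.90×10⁻¹² W
In dBm: 10 log₁₀(1.90×10⁻¹² / 10⁻³) = −87.2 dBm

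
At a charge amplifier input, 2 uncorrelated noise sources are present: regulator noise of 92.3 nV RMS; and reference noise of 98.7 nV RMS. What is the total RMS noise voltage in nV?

135 nV

Uncorrelated sources add in power (mean-square): V_tot = √(ΣV_i²)
V_tot = √[(9.23×10⁻⁸)² + (9.87×10⁻⁸)²] = 1.35×10⁻⁷ V = 135 nV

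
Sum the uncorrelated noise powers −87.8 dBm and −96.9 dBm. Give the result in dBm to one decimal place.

Convert to linear, add, convert back:
P₁ = 1.66×10⁻¹² W, P₂ = 2.04×10⁻¹³ W
P_tot = 1.86×10⁻¹² W → 10 log₁₀(P_tot / 10⁻³) = −87.3 dBm

−87.3 dBm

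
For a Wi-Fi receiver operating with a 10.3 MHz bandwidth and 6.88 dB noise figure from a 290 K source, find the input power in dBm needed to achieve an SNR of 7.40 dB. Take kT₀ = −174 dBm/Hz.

Sensitivity = −174 + 10 log₁₀(B) + NF + SNR_min
= −174 + 70.13 + 6.88 + 7.40
= −89.59 dBm → −89.6 dBm

−89.6 dBm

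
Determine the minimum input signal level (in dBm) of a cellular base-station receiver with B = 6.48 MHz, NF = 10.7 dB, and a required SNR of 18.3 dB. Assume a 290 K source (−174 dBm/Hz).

Sensitivity = −174 + 10 log₁₀(B) + NF + SNR_min
= −174 + 68.12 + 10.7 + 18.3
= −76.88 dBm → −76.9 dBm

−76.9 dBm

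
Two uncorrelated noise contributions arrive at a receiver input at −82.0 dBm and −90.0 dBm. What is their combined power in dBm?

Convert to linear, add, convert back:
P₁ = 6.31×10⁻¹² W, P₂ = 1.00×10⁻¹² W
P_tot = 7.31×10⁻¹² W → 10 log₁₀(P_tot / 10⁻³) = −81.4 dBm

−81.4 dBm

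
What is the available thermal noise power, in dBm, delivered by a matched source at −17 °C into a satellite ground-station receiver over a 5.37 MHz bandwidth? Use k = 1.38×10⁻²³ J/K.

−107.2 dBm

T = −17 °C + 273.15 = 256.15 K
P_n = kTB = 1.38×10⁻²³ × 256.15 × 5.37×10⁶ = 1.90×10⁻¹⁴ W
In dBm: 10 log₁₀(1.90×10⁻¹⁴ / 10⁻³) = −107.2 dBm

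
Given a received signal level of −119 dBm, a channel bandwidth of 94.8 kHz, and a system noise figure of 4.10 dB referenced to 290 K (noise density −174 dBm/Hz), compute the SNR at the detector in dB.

Noise floor: N = −174 + 10 log₁₀(B) + NF
10 log₁₀(9.48×10⁴) = 49.77 dB
N = −174 + 49.77 + 4.10 = −120.13 dBm
SNR = P_sig − N = −119 − (−120.13) = 1.13 dB → 1.1 dB

1.1 dB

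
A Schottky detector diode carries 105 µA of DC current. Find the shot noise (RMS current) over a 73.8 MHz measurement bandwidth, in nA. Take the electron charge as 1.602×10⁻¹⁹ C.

49.8 nA

I_n = √(2qI·B)
2qI·B = 2 × 1.602×10⁻¹⁹ × 1.05×10⁻⁴ × 7.38×10⁷ = 2.48×10⁻¹⁵ A²
I_n = √(2.48×10⁻¹⁵) = 4.98×10⁻⁸ A = 49.8 nA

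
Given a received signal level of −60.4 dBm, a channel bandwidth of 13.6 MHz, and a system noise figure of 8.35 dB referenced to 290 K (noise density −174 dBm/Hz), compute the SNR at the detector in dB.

Noise floor: N = −174 + 10 log₁₀(B) + NF
10 log₁₀(1.36×10⁷) = 71.34 dB
N = −174 + 71.34 + 8.35 = −94.31 dBm
SNR = P_sig − N = −60.4 − (−94.31) = 33.91 dB → 33.9 dB

33.9 dB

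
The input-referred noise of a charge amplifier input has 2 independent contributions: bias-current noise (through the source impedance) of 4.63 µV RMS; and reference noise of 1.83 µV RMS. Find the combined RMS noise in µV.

Uncorrelated sources add in power (mean-square): V_tot = √(ΣV_i²)
V_tot = √[(4.63×10⁻⁶)² + (1.83×10⁻⁶)²] = 4.98×10⁻⁶ V = 4.98 µV

4.98 µV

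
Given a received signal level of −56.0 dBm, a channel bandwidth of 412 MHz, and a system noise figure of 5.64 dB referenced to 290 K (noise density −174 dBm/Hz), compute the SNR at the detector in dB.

26.2 dB

Noise floor: N = −174 + 10 log₁₀(B) + NF
10 log₁₀(4.12×10⁸) = 86.15 dB
N = −174 + 86.15 + 5.64 = −82.21 dBm
SNR = P_sig − N = −56.0 − (−82.21) = 26.21 dB → 26.2 dB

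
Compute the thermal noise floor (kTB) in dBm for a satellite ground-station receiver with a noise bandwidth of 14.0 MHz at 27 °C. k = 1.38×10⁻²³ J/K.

T = 27 °C + 273.15 = 300.15 K
P_n = kTB = 1.38×10⁻²³ × 300.15 × 1.40×10⁷ = 5.80×10⁻¹⁴ W
In dBm: 10 log₁₀(5.80×10⁻¹⁴ / 10⁻³) = −102.4 dBm

−102.4 dBm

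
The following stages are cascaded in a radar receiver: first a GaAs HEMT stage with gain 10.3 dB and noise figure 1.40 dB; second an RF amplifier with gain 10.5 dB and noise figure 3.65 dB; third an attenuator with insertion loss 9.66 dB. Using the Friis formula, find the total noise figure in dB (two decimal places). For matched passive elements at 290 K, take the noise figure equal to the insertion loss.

1.96 dB

Convert to linear (a loss of L dB is a gain of −L dB): F_i = 10^(NF_i/10), G_i = 10^(G_i,dB/10)
  Stage 1: F_1 = 10^(1.40/10) = 1.380, G_1 = 10^(10.3/10) = 10.72
  Stage 2: F_2 = 10^(3.65/10) = 2.317, G_2 = 10^(10.5/10) = 11.22
  Stage 3: F_3 = 10^(9.66/10) = 9.247, G_3 = 10^(−9.66/10) = 0.1081
Friis cascade:
  F = 1.380 + (2.317 − 1)/10.72 + (9.247 − 1)/120.2 = 1.572
NF = 10 log₁₀(1.572) = 1.96 dB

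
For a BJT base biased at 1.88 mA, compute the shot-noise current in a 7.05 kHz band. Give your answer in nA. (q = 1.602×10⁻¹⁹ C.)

I_n = √(2qI·B)
2qI·B = 2 × 1.602×10⁻¹⁹ × 1.88×10⁻³ × 7.05×10³ = 4.25×10⁻¹⁸ A²
I_n = √(4.25×10⁻¹⁸) = 2.06×10⁻⁹ A = 2.06 nA

2.06 nA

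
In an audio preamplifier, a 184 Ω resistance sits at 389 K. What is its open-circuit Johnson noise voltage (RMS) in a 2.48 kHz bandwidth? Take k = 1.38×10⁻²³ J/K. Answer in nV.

99.0 nV

V_n = √(4kTRB)
4kTRB = 4 × 1.38×10⁻²³ × 389 × 1.84×10² × 2.48×10³ = 9.80×10⁻¹⁵ V²
V_n = √(9.80×10⁻¹⁵) = 9.90×10⁻⁸ V = 99.0 nV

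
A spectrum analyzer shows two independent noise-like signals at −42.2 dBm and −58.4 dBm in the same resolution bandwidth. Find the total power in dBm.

−42.1 dBm

Convert to linear, add, convert back:
P₁ = 6.03×10⁻⁸ W, P₂ = 1.45×10⁻⁹ W
P_tot = 6.17×10⁻⁸ W → 10 log₁₀(P_tot / 10⁻³) = −42.1 dBm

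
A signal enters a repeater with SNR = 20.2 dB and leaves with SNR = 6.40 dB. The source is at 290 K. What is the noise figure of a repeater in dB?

NF (dB) = SNR_in(dB) − SNR_out(dB) when the source is at T₀
NF = 20.2 − 6.40 = 13.80 dB

13.80 dB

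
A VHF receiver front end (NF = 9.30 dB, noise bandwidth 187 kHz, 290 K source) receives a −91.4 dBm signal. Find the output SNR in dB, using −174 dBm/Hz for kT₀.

20.6 dB

Noise floor: N = −174 + 10 log₁₀(B) + NF
10 log₁₀(1.87×10⁵) = 52.72 dB
N = −174 + 52.72 + 9.30 = −111.98 dBm
SNR = P_sig − N = −91.4 − (−111.98) = 20.58 dB → 20.6 dB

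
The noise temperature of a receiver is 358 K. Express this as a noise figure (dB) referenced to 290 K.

F = 1 + T_e/T₀ = 1 + 358/290 = 2.23448
NF = 10 log₁₀(2.23448) = 3.49 dB

3.49 dB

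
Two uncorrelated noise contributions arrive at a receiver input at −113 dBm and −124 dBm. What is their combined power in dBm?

Convert to linear, add, convert back:
P₁ = 5.01×10⁻¹⁵ W, P₂ = 3.98×10⁻¹⁶ W
P_tot = 5.41×10⁻¹⁵ W → 10 log₁₀(P_tot / 10⁻³) = −112.7 dBm

−112.7 dBm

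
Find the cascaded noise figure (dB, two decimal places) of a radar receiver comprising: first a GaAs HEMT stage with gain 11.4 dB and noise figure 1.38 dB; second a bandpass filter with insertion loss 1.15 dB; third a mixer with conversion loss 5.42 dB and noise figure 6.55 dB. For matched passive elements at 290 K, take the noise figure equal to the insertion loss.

Convert to linear (a loss of L dB is a gain of −L dB): F_i = 10^(NF_i/10), G_i = 10^(G_i,dB/10)
  Stage 1: F_1 = 10^(1.38/10) = 1.374, G_1 = 10^(11.4/10) = 13.80
  Stage 2: F_2 = 10^(1.15/10) = 1.303, G_2 = 10^(−1.15/10) = 0.7674
  Stage 3: F_3 = 10^(6.55/10) = 4.519, G_3 = 10^(−5.42/10) = 0.2871
Friis cascade:
  F = 1.374 + (1.303 − 1)/13.80 + (4.519 − 1)/10.59 = 1.728
NF = 10 log₁₀(1.728) = 2.38 dB

2.38 dB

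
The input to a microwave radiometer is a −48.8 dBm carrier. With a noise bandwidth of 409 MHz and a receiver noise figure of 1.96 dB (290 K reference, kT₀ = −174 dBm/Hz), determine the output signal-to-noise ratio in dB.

Noise floor: N = −174 + 10 log₁₀(B) + NF
10 log₁₀(4.09×10⁸) = 86.12 dB
N = −174 + 86.12 + 1.96 = −85.92 dBm
SNR = P_sig − N = −48.8 − (−85.92) = 37.12 dB → 37.1 dB

37.1 dB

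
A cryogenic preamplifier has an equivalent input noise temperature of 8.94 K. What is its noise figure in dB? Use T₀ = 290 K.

F = 1 + T_e/T₀ = 1 + 8.94/290 = 1.03083
NF = 10 log₁₀(1.03083) = 0.132 dB

0.132 dB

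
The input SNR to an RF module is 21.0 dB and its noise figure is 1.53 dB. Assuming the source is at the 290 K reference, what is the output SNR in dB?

By definition F = SNR_in/SNR_out, so in dB: SNR_out = SNR_in − NF
SNR_out = 21.0 − 1.53 = 19.47 dB

19.47 dB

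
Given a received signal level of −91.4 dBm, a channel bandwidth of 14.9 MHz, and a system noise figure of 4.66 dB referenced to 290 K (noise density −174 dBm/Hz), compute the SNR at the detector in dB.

6.2 dB

Noise floor: N = −174 + 10 log₁₀(B) + NF
10 log₁₀(1.49×10⁷) = 71.73 dB
N = −174 + 71.73 + 4.66 = −97.61 dBm
SNR = P_sig − N = −91.4 − (−97.61) = 6.21 dB → 6.2 dB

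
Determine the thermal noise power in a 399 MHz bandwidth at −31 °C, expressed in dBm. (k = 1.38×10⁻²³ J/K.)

T = −31 °C + 273.15 = 242.15 K
P_n = kTB = 1.38×10⁻²³ × 242.15 × 3.99×10⁸ = 1.33×10⁻¹² W
In dBm: 10 log₁₀(1.33×10⁻¹² / 10⁻³) = −88.8 dBm

−88.8 dBm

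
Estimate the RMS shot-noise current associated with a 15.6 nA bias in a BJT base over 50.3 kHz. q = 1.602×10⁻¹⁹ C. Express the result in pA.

I_n = √(2qI·B)
2qI·B = 2 × 1.602×10⁻¹⁹ × 1.56×10⁻⁸ × 5.03×10⁴ = 2.51×10⁻²² A²
I_n = √(2.51×10⁻²²) = 1.59×10⁻¹¹ A = 15.9 pA

15.9 pA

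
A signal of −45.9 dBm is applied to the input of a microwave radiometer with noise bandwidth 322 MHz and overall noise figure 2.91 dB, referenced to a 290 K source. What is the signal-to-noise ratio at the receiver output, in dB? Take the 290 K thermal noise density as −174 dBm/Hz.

Noise floor: N = −174 + 10 log₁₀(B) + NF
10 log₁₀(3.22×10⁸) = 85.08 dB
N = −174 + 85.08 + 2.91 = −86.01 dBm
SNR = P_sig − N = −45.9 − (−86.01) = 40.11 dB → 40.1 dB

40.1 dB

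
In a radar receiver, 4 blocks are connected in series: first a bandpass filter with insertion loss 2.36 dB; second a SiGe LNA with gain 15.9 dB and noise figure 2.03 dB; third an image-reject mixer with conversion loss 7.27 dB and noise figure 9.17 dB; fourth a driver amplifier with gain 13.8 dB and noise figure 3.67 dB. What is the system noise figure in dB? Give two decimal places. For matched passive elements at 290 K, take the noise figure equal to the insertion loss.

Convert to linear (a loss of L dB is a gain of −L dB): F_i = 10^(NF_i/10), G_i = 10^(G_i,dB/10)
  Stage 1: F_1 = 10^(2.36/10) = 1.722, G_1 = 10^(−2.36/10) = 0.5808
  Stage 2: F_2 = 10^(2.03/10) = 1.596, G_2 = 10^(15.9/10) = 38.90
  Stage 3: F_3 = 10^(9.17/10) = 8.260, G_3 = 10^(−7.27/10) = 0.1875
  Stage 4: F_4 = 10^(3.67/10) = 2.328, G_4 = 10^(13.8/10) = 23.99
Friis cascade:
  F = 1.722 + (1.596 − 1)/0.5808 + (8.260 − 1)/22.59 + (2.328 − 1)/4.236 = 3.383
NF = 10 log₁₀(3.383) = 5.29 dB

5.29 dB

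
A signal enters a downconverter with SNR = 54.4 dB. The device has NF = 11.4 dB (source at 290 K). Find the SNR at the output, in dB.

43.0 dB

By definition F = SNR_in/SNR_out, so in dB: SNR_out = SNR_in − NF
SNR_out = 54.4 − 11.4 = 43.0 dB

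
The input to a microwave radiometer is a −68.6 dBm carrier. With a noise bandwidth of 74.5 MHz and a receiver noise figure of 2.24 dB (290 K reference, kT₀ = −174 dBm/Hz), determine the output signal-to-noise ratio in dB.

Noise floor: N = −174 + 10 log₁₀(B) + NF
10 log₁₀(7.45×10⁷) = 78.72 dB
N = −174 + 78.72 + 2.24 = −93.04 dBm
SNR = P_sig − N = −68.6 − (−93.04) = 24.44 dB → 24.4 dB

24.4 dB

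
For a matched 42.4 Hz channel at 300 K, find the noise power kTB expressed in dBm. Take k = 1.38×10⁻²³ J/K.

−157.6 dBm

P_n = kTB = 1.38×10⁻²³ × 300 × 4.24×10¹ = 1.76×10⁻¹⁹ W
In dBm: 10 log₁₀(1.76×10⁻¹⁹ / 10⁻³) = −157.6 dBm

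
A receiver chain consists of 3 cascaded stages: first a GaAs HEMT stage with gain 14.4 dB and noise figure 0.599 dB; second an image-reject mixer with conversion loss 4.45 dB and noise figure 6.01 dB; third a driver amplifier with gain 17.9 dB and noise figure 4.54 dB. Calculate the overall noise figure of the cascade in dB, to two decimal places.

Convert to linear (a loss of L dB is a gain of −L dB): F_i = 10^(NF_i/10), G_i = 10^(G_i,dB/10)
  Stage 1: F_1 = 10^(0.599/10) = 1.148, G_1 = 10^(14.4/10) = 27.54
  Stage 2: F_2 = 10^(6.01/10) = 3.990, G_2 = 10^(−4.45/10) = 0.3589
  Stage 3: F_3 = 10^(4.54/10) = 2.844, G_3 = 10^(17.9/10) = 61.66
Friis cascade:
  F = 1.148 + (3.990 − 1)/27.54 + (2.844 − 1)/9.886 = 1.443
NF = 10 log₁₀(1.443) = 1.59 dB

1.59 dB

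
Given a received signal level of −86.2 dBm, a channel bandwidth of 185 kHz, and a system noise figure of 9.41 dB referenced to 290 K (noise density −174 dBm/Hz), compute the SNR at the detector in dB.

25.7 dB

Noise floor: N = −174 + 10 log₁₀(B) + NF
10 log₁₀(1.85×10⁵) = 52.67 dB
N = −174 + 52.67 + 9.41 = −111.92 dBm
SNR = P_sig − N = −86.2 − (−111.92) = 25.72 dB → 25.7 dB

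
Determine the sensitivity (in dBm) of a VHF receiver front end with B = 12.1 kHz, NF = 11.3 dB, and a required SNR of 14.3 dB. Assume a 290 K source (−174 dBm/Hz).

−107.6 dBm

Sensitivity = −174 + 10 log₁₀(B) + NF + SNR_min
= −174 + 40.83 + 11.3 + 14.3
= −107.57 dBm → −107.6 dBm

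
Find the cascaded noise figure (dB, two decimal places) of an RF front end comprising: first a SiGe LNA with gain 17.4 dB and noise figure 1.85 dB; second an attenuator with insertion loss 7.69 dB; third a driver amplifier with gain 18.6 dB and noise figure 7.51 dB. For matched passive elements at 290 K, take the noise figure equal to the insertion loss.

3.25 dB

Convert to linear (a loss of L dB is a gain of −L dB): F_i = 10^(NF_i/10), G_i = 10^(G_i,dB/10)
  Stage 1: F_1 = 10^(1.85/10) = 1.531, G_1 = 10^(17.4/10) = 54.95
  Stage 2: F_2 = 10^(7.69/10) = 5.875, G_2 = 10^(−7.69/10) = 0.1702
  Stage 3: F_3 = 10^(7.51/10) = 5.636, G_3 = 10^(18.6/10) = 72.44
Friis cascade:
  F = 1.531 + (5.875 − 1)/54.95 + (5.636 − 1)/9.354 = 2.115
NF = 10 log₁₀(2.115) = 3.25 dB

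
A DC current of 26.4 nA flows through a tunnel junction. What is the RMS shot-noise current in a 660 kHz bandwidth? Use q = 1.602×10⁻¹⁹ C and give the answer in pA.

74.7 pA

I_n = √(2qI·B)
2qI·B = 2 × 1.602×10⁻¹⁹ × 2.64×10⁻⁸ × 6.60×10⁵ = 5.58×10⁻²¹ A²
I_n = √(5.58×10⁻²¹) = 7.47×10⁻¹¹ A = 74.7 pA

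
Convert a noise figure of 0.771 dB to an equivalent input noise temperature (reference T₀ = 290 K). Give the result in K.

F = 10^(0.771/10) = 1.19426
T_e = (F − 1)·T₀ = (1.19426 − 1) × 290 = 56.3 K

56.3 K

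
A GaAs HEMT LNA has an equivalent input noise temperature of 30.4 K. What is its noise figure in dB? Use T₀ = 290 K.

0.433 dB

F = 1 + T_e/T₀ = 1 + 30.4/290 = 1.10483
NF = 10 log₁₀(1.10483) = 0.433 dB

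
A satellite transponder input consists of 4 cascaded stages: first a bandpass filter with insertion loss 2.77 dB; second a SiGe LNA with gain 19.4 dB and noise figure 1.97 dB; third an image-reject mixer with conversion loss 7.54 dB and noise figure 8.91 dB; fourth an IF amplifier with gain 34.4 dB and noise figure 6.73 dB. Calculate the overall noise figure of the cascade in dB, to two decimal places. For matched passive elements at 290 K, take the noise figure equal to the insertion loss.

Convert to linear (a loss of L dB is a gain of −L dB): F_i = 10^(NF_i/10), G_i = 10^(G_i,dB/10)
  Stage 1: F_1 = 10^(2.77/10) = 1.892, G_1 = 10^(−2.77/10) = 0.5284
  Stage 2: F_2 = 10^(1.97/10) = 1.574, G_2 = 10^(19.4/10) = 87.10
  Stage 3: F_3 = 10^(8.91/10) = 7.780, G_3 = 10^(−7.54/10) = 0.1762
  Stage 4: F_4 = 10^(6.73/10) = 4.710, G_4 = 10^(34.4/10) = 2754
Friis cascade:
  F = 1.892 + (1.574 − 1)/0.5284 + (7.780 − 1)/46.03 + (4.710 − 1)/8.110 = 3.583
NF = 10 log₁₀(3.583) = 5.54 dB

5.54 dB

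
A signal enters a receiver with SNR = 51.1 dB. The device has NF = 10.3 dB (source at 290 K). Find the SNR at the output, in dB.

40.8 dB

By definition F = SNR_in/SNR_out, so in dB: SNR_out = SNR_in − NF
SNR_out = 51.1 − 10.3 = 40.8 dB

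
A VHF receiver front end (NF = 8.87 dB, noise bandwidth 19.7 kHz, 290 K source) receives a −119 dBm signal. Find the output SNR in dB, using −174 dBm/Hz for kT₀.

3.2 dB

Noise floor: N = −174 + 10 log₁₀(B) + NF
10 log₁₀(1.97×10⁴) = 42.94 dB
N = −174 + 42.94 + 8.87 = −122.19 dBm
SNR = P_sig − N = −119 − (−122.19) = 3.19 dB → 3.2 dB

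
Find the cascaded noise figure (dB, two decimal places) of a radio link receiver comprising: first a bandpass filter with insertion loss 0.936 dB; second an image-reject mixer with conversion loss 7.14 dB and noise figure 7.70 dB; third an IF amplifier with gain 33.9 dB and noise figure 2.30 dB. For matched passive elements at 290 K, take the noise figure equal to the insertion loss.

Convert to linear (a loss of L dB is a gain of −L dB): F_i = 10^(NF_i/10), G_i = 10^(G_i,dB/10)
  Stage 1: F_1 = 10^(0.936/10) = 1.241, G_1 = 10^(−0.936/10) = 0.8061
  Stage 2: F_2 = 10^(7.70/10) = 5.888, G_2 = 10^(−7.14/10) = 0.1932
  Stage 3: F_3 = 10^(2.30/10) = 1.698, G_3 = 10^(33.9/10) = 2455
Friis cascade:
  F = 1.241 + (5.888 − 1)/0.8061 + (1.698 − 1)/0.1557 = 11.79
NF = 10 log₁₀(11.79) = 10.71 dB

10.71 dB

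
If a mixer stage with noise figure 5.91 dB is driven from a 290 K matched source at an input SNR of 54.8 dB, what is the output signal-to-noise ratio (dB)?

By definition F = SNR_in/SNR_out, so in dB: SNR_out = SNR_in − NF
SNR_out = 54.8 − 5.91 = 48.89 dB

48.89 dB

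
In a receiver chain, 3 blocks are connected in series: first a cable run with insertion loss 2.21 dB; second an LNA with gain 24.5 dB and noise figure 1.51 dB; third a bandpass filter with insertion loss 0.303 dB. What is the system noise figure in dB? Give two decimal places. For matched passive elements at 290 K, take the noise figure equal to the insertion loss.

3.72 dB

Convert to linear (a loss of L dB is a gain of −L dB): F_i = 10^(NF_i/10), G_i = 10^(G_i,dB/10)
  Stage 1: F_1 = 10^(2.21/10) = 1.663, G_1 = 10^(−2.21/10) = 0.6012
  Stage 2: F_2 = 10^(1.51/10) = 1.416, G_2 = 10^(24.5/10) = 281.8
  Stage 3: F_3 = 10^(0.303/10) = 1.072, G_3 = 10^(−0.303/10) = 0.9326
Friis cascade:
  F = 1.663 + (1.416 − 1)/0.6012 + (1.072 − 1)/169.4 = 2.355
NF = 10 log₁₀(2.355) = 3.72 dB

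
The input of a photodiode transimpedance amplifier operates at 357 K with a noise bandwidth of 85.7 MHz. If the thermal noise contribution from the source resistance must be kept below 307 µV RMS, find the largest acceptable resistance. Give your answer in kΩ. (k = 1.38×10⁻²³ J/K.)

55.8 kΩ

Johnson–Nyquist: V_n = √(4kTRB) ⇒ R = V_n² / (4kTB)
4kTB = 4 × 1.38×10⁻²³ × 357 × 8.57×10⁷ = 1.69×10⁻¹²
R = (3.07×10⁻⁴)² / 1.69×10⁻¹² = 5.58×10⁴ Ω = 55.8 kΩ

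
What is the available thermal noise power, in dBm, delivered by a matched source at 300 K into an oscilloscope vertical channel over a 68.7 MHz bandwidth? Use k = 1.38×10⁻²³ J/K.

P_n = kTB = 1.38×10⁻²³ × 300 × 6.87×10⁷ = 2.84×10⁻¹³ W
In dBm: 10 log₁₀(2.84×10⁻¹³ / 10⁻³) = −95.5 dBm

−95.5 dBm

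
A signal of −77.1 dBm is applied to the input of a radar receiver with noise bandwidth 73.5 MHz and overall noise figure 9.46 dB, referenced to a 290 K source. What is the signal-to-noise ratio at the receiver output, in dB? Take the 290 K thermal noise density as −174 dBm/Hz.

8.8 dB

Noise floor: N = −174 + 10 log₁₀(B) + NF
10 log₁₀(7.35×10⁷) = 78.66 dB
N = −174 + 78.66 + 9.46 = −85.88 dBm
SNR = P_sig − N = −77.1 − (−85.88) = 8.78 dB → 8.8 dB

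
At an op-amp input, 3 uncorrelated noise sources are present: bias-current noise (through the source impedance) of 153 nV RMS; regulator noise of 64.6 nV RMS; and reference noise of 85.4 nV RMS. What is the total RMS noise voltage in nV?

Uncorrelated sources add in power (mean-square): V_tot = √(ΣV_i²)
V_tot = √[(1.53×10⁻⁷)² + (6.46×10⁻⁸)² + (8.54×10⁻⁸)²] = 1.87×10⁻⁷ V = 187 nV

187 nV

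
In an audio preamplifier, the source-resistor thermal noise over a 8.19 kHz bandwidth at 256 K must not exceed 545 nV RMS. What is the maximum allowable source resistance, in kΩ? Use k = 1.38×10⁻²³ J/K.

2.57 kΩ

Johnson–Nyquist: V_n = √(4kTRB) ⇒ R = V_n² / (4kTB)
4kTB = 4 × 1.38×10⁻²³ × 256 × 8.19×10³ = 1.16×10⁻¹⁶
R = (5.45×10⁻⁷)² / 1.16×10⁻¹⁶ = 2.57×10³ Ω = 2.57 kΩ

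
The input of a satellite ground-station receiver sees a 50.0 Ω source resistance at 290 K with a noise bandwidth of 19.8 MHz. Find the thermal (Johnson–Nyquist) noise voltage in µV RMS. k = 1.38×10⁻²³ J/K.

V_n = √(4kTRB)
4kTRB = 4 × 1.38×10⁻²³ × 290 × 5.00×10¹ × 1.98×10⁷ = 1.58×10⁻¹¹ V²
V_n = √(1.58×10⁻¹¹) = 3.98×10⁻⁶ V = 3.98 µV

3.98 µV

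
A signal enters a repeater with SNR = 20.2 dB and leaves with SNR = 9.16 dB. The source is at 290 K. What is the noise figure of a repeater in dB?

11.04 dB

NF (dB) = SNR_in(dB) − SNR_out(dB) when the source is at T₀
NF = 20.2 − 9.16 = 11.04 dB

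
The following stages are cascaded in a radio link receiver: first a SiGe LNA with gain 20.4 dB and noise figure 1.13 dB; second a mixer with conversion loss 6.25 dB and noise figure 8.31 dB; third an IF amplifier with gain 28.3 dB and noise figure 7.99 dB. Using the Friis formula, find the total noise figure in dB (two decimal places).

1.91 dB

Convert to linear (a loss of L dB is a gain of −L dB): F_i = 10^(NF_i/10), G_i = 10^(G_i,dB/10)
  Stage 1: F_1 = 10^(1.13/10) = 1.297, G_1 = 10^(20.4/10) = 109.6
  Stage 2: F_2 = 10^(8.31/10) = 6.776, G_2 = 10^(−6.25/10) = 0.2371
  Stage 3: F_3 = 10^(7.99/10) = 6.295, G_3 = 10^(28.3/10) = 676.1
Friis cascade:
  F = 1.297 + (6.776 − 1)/109.6 + (6.295 − 1)/26.00 = 1.554
NF = 10 log₁₀(1.554) = 1.91 dB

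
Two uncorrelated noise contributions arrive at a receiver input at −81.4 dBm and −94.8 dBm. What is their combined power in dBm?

Convert to linear, add, convert back:
P₁ = 7.24×10⁻¹² W, P₂ = 3.31×10⁻¹³ W
P_tot = 7.58×10⁻¹² W → 10 log₁₀(P_tot / 10⁻³) = −81.2 dBm

−81.2 dBm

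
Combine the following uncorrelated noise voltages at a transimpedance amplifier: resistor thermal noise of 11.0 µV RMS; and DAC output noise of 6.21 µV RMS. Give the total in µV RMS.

12.6 µV

Uncorrelated sources add in power (mean-square): V_tot = √(ΣV_i²)
V_tot = √[(1.10×10⁻⁵)² + (6.21×10⁻⁶)²] = 1.26×10⁻⁵ V = 12.6 µV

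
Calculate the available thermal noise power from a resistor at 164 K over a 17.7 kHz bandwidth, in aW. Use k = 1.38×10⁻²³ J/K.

P_n = kTB = 1.38×10⁻²³ × 164 × 1.77×10⁴ = 4.01×10⁻¹⁷ W = 40.1 aW

40.1 aW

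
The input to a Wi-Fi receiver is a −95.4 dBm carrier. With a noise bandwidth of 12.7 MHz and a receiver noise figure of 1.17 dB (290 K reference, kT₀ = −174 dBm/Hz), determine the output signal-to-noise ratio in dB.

6.4 dB

Noise floor: N = −174 + 10 log₁₀(B) + NF
10 log₁₀(1.27×10⁷) = 71.04 dB
N = −174 + 71.04 + 1.17 = −101.79 dBm
SNR = P_sig − N = −95.4 − (−101.79) = 6.39 dB → 6.4 dB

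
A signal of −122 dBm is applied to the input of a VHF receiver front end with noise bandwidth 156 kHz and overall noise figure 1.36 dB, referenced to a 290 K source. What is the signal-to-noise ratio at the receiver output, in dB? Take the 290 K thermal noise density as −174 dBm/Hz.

Noise floor: N = −174 + 10 log₁₀(B) + NF
10 log₁₀(1.56×10⁵) = 51.93 dB
N = −174 + 51.93 + 1.36 = −120.71 dBm
SNR = P_sig − N = −122 − (−120.71) = −1.29 dB → −1.3 dB

−1.3 dB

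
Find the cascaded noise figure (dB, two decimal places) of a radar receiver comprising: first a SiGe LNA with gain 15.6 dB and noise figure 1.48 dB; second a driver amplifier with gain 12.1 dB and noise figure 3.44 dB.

Convert to linear (a loss of L dB is a gain of −L dB): F_i = 10^(NF_i/10), G_i = 10^(G_i,dB/10)
  Stage 1: F_1 = 10^(1.48/10) = 1.406, G_1 = 10^(15.6/10) = 36.31
  Stage 2: F_2 = 10^(3.44/10) = 2.208, G_2 = 10^(12.1/10) = 16.22
Friis cascade:
  F = 1.406 + (2.208 − 1)/36.31 = 1.439
NF = 10 log₁₀(1.439) = 1.58 dB

1.58 dB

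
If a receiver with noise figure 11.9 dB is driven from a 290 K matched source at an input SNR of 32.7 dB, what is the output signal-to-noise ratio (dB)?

By definition F = SNR_in/SNR_out, so in dB: SNR_out = SNR_in − NF
SNR_out = 32.7 − 11.9 = 20.8 dB

20.8 dB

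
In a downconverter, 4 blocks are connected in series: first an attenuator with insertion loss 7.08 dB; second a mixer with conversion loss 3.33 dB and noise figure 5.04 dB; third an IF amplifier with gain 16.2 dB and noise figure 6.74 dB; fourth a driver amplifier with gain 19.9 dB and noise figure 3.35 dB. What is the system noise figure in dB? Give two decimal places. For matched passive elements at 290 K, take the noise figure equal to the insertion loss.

Convert to linear (a loss of L dB is a gain of −L dB): F_i = 10^(NF_i/10), G_i = 10^(G_i,dB/10)
  Stage 1: F_1 = 10^(7.08/10) = 5.105, G_1 = 10^(−7.08/10) = 0.1959
  Stage 2: F_2 = 10^(5.04/10) = 3.192, G_2 = 10^(−3.33/10) = 0.4645
  Stage 3: F_3 = 10^(6.74/10) = 4.721, G_3 = 10^(16.2/10) = 41.69
  Stage 4: F_4 = 10^(3.35/10) = 2.163, G_4 = 10^(19.9/10) = 97.72
Friis cascade:
  F = 5.105 + (3.192 − 1)/0.1959 + (4.721 − 1)/0.09099 + (2.163 − 1)/3.793 = 57.49
NF = 10 log₁₀(57.49) = 17.60 dB

17.60 dB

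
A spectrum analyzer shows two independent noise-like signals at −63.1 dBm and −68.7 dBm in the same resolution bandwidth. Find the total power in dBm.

Convert to linear, add, convert back:
P₁ = 4.90×10⁻¹⁰ W, P₂ = 1.35×10⁻¹⁰ W
P_tot = 6.25×10⁻¹⁰ W → 10 log₁₀(P_tot / 10⁻³) = −62.0 dBm

−62.0 dBm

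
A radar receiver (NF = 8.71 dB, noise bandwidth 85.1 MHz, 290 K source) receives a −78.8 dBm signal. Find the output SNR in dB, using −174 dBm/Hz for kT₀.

7.2 dB

Noise floor: N = −174 + 10 log₁₀(B) + NF
10 log₁₀(8.51×10⁷) = 79.3 dB
N = −174 + 79.3 + 8.71 = −85.99 dBm
SNR = P_sig − N = −78.8 − (−85.99) = 7.19 dB → 7.2 dB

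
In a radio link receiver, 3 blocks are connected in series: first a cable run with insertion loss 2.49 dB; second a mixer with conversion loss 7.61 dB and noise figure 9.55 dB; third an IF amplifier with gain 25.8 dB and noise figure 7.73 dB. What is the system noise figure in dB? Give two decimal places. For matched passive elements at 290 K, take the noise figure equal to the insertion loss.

Convert to linear (a loss of L dB is a gain of −L dB): F_i = 10^(NF_i/10), G_i = 10^(G_i,dB/10)
  Stage 1: F_1 = 10^(2.49/10) = 1.774, G_1 = 10^(−2.49/10) = 0.5636
  Stage 2: F_2 = 10^(9.55/10) = 9.016, G_2 = 10^(−7.61/10) = 0.1734
  Stage 3: F_3 = 10^(7.73/10) = 5.929, G_3 = 10^(25.8/10) = 380.2
Friis cascade:
  F = 1.774 + (9.016 − 1)/0.5636 + (5.929 − 1)/0.09772 = 66.44
NF = 10 log₁₀(66.44) = 18.22 dB

18.22 dB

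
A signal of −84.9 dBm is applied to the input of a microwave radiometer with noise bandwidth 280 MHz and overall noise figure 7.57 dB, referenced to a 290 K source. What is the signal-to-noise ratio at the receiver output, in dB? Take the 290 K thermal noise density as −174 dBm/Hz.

−2.9 dB

Noise floor: N = −174 + 10 log₁₀(B) + NF
10 log₁₀(2.80×10⁸) = 84.47 dB
N = −174 + 84.47 + 7.57 = −81.96 dBm
SNR = P_sig − N = −84.9 − (−81.96) = −2.94 dB → −2.9 dB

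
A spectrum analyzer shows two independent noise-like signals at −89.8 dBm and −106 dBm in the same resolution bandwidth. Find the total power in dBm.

Convert to linear, add, convert back:
P₁ = 1.05×10⁻¹² W, P₂ = 2.51×10⁻¹⁴ W
P_tot = 1.07×10⁻¹² W → 10 log₁₀(P_tot / 10⁻³) = −89.7 dBm

−89.7 dBm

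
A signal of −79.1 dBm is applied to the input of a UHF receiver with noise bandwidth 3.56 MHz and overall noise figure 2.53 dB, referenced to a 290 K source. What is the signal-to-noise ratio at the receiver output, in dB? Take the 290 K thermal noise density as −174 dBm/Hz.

Noise floor: N = −174 + 10 log₁₀(B) + NF
10 log₁₀(3.56×10⁶) = 65.51 dB
N = −174 + 65.51 + 2.53 = −105.96 dBm
SNR = P_sig − N = −79.1 − (−105.96) = 26.86 dB → 26.9 dB

26.9 dB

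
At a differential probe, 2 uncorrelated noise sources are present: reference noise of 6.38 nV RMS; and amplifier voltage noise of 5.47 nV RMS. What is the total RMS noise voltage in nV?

Uncorrelated sources add in power (mean-square): V_tot = √(ΣV_i²)
V_tot = √[(6.38×10⁻⁹)² + (5.47×10⁻⁹)²] = 8.40×10⁻⁹ V = 8.40 nV

8.40 nV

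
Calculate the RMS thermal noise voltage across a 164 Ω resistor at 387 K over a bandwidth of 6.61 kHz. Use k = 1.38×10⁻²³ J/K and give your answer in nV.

V_n = √(4kTRB)
4kTRB = 4 × 1.38×10⁻²³ × 387 × 1.64×10² × 6.61×10³ = 2.32×10⁻¹⁴ V²
V_n = √(2.32×10⁻¹⁴) = 1.52×10⁻⁷ V = 152 nV

152 nV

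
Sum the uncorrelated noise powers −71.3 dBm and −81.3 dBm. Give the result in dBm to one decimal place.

Convert to linear, add, convert back:
P₁ = 7.41×10⁻¹¹ W, P₂ = 7.41×10⁻¹² W
P_tot = 8.15×10⁻¹¹ W → 10 log₁₀(P_tot / 10⁻³) = −70.9 dBm

−70.9 dBm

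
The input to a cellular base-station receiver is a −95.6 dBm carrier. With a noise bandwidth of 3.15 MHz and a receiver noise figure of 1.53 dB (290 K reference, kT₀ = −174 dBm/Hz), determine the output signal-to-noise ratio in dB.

11.9 dB

Noise floor: N = −174 + 10 log₁₀(B) + NF
10 log₁₀(3.15×10⁶) = 64.98 dB
N = −174 + 64.98 + 1.53 = −107.49 dBm
SNR = P_sig − N = −95.6 − (−107.49) = 11.89 dB → 11.9 dB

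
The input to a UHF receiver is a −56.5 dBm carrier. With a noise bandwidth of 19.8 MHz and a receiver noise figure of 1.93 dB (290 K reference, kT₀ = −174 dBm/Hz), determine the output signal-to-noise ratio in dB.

Noise floor: N = −174 + 10 log₁₀(B) + NF
10 log₁₀(1.98×10⁷) = 72.97 dB
N = −174 + 72.97 + 1.93 = −99.10 dBm
SNR = P_sig − N = −56.5 − (−99.10) = 42.60 dB → 42.6 dB

42.6 dB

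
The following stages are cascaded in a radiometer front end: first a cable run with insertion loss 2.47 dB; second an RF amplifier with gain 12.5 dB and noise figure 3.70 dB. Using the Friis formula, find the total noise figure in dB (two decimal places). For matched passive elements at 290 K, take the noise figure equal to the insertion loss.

6.17 dB

Convert to linear (a loss of L dB is a gain of −L dB): F_i = 10^(NF_i/10), G_i = 10^(G_i,dB/10)
  Stage 1: F_1 = 10^(2.47/10) = 1.766, G_1 = 10^(−2.47/10) = 0.5662
  Stage 2: F_2 = 10^(3.70/10) = 2.344, G_2 = 10^(12.5/10) = 17.78
Friis cascade:
  F = 1.766 + (2.344 − 1)/0.5662 = 4.140
NF = 10 log₁₀(4.140) = 6.17 dB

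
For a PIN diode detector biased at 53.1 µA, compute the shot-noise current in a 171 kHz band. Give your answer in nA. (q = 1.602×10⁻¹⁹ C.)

1.71 nA

I_n = √(2qI·B)
2qI·B = 2 × 1.602×10⁻¹⁹ × 5.31×10⁻⁵ × 1.71×10⁵ = 2.91×10⁻¹⁸ A²
I_n = √(2.91×10⁻¹⁸) = 1.71×10⁻⁹ A = 1.71 nA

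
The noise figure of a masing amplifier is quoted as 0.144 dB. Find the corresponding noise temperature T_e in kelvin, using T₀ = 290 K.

F = 10^(0.144/10) = 1.03371
T_e = (F − 1)·T₀ = (1.03371 − 1) × 290 = 9.78 K

9.78 K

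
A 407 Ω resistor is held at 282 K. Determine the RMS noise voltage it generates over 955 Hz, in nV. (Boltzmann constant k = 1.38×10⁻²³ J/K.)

V_n = √(4kTRB)
4kTRB = 4 × 1.38×10⁻²³ × 282 × 4.07×10² × 9.55×10² = 6.05×10⁻¹⁵ V²
V_n = √(6.05×10⁻¹⁵) = 7.78×10⁻⁸ V = 77.8 nV

77.8 nV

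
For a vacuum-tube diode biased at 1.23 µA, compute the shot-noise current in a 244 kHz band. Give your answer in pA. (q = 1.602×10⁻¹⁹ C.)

I_n = √(2qI·B)
2qI·B = 2 × 1.602×10⁻¹⁹ × 1.23×10⁻⁶ × 2.44×10⁵ = 9.62×10⁻²⁰ A²
I_n = √(9.62×10⁻²⁰) = 3.10×10⁻¹⁰ A = 310 pA

310 pA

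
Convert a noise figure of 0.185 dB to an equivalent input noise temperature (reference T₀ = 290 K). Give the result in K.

12.6 K

F = 10^(0.185/10) = 1.04352
T_e = (F − 1)·T₀ = (1.04352 − 1) × 290 = 12.6 K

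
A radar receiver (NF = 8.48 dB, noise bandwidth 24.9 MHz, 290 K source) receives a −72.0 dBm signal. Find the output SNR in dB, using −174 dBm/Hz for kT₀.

19.6 dB

Noise floor: N = −174 + 10 log₁₀(B) + NF
10 log₁₀(2.49×10⁷) = 73.96 dB
N = −174 + 73.96 + 8.48 = −91.56 dBm
SNR = P_sig − N = −72.0 − (−91.56) = 19.56 dB → 19.6 dB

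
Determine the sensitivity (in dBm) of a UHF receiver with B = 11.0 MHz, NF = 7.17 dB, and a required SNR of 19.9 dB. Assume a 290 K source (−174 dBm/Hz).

Sensitivity = −174 + 10 log₁₀(B) + NF + SNR_min
= −174 + 70.41 + 7.17 + 19.9
= −76.52 dBm → −76.5 dBm

−76.5 dBm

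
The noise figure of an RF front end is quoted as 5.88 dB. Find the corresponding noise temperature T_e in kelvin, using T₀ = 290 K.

F = 10^(5.88/10) = 3.87258
T_e = (F − 1)·T₀ = (3.87258 − 1) × 290 = 833 K

833 K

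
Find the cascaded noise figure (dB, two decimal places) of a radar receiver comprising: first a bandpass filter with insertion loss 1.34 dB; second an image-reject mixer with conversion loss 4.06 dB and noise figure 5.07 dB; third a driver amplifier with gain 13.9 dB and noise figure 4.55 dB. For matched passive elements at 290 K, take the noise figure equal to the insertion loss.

Convert to linear (a loss of L dB is a gain of −L dB): F_i = 10^(NF_i/10), G_i = 10^(G_i,dB/10)
  Stage 1: F_1 = 10^(1.34/10) = 1.361, G_1 = 10^(−1.34/10) = 0.7345
  Stage 2: F_2 = 10^(5.07/10) = 3.214, G_2 = 10^(−4.06/10) = 0.3926
  Stage 3: F_3 = 10^(4.55/10) = 2.851, G_3 = 10^(13.9/10) = 24.55
Friis cascade:
  F = 1.361 + (3.214 − 1)/0.7345 + (2.851 − 1)/0.2884 = 10.79
NF = 10 log₁₀(10.79) = 10.33 dB

10.33 dB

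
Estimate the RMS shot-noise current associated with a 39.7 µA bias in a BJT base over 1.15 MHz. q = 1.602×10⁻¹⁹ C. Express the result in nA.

3.82 nA

I_n = √(2qI·B)
2qI·B = 2 × 1.602×10⁻¹⁹ × 3.97×10⁻⁵ × 1.15×10⁶ = 1.46×10⁻¹⁷ A²
I_n = √(1.46×10⁻¹⁷) = 3.82×10⁻⁹ A = 3.82 nA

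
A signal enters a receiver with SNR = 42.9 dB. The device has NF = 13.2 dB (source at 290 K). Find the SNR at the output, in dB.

By definition F = SNR_in/SNR_out, so in dB: SNR_out = SNR_in − NF
SNR_out = 42.9 − 13.2 = 29.7 dB

29.7 dB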